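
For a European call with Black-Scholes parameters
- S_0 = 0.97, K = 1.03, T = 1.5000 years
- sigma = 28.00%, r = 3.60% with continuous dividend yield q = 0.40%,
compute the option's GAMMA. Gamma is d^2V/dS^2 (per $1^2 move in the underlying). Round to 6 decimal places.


Answer: Gamma = 1.181103

Derivation:
d1 = 0.1364190540; d2 = -0.2065095100
phi(d1) = 0.3952473086; exp(-qT) = 0.9940179641; exp(-rT) = 0.9474321065
Gamma = exp(-qT) * phi(d1) / (S * sigma * sqrt(T)) = 0.9940179641 * 0.3952473086 / (0.9700 * 0.2800 * 1.2247448714) = 1.181103


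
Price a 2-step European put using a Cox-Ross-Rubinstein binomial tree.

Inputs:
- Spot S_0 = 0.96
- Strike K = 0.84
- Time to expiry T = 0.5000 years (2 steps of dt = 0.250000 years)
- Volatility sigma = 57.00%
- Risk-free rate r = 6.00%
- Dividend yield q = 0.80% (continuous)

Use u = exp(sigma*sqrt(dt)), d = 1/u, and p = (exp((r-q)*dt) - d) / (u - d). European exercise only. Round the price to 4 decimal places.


dt = T/N = 0.250000
u = exp(sigma*sqrt(dt)) = 1.329762; d = 1/u = 0.752014
p = (exp((r-q)*dt) - d) / (u - d) = 0.451876
Discount per step: exp(-r*dt) = 0.985112
Stock lattice S(k, i) with i counting down-moves:
  k=0: S(0,0) = 0.9600
  k=1: S(1,0) = 1.2766; S(1,1) = 0.7219
  k=2: S(2,0) = 1.6975; S(2,1) = 0.9600; S(2,2) = 0.5429
Terminal payoffs V(N, i) = max(K - S_T, 0):
  V(2,0) = 0.000000; V(2,1) = 0.000000; V(2,2) = 0.297096
Backward induction: V(k, i) = exp(-r*dt) * [p * V(k+1, i) + (1-p) * V(k+1, i+1)].
  V(1,0) = exp(-r*dt) * [p*0.000000 + (1-p)*0.000000] = 0.000000
  V(1,1) = exp(-r*dt) * [p*0.000000 + (1-p)*0.297096] = 0.160421
  V(0,0) = exp(-r*dt) * [p*0.000000 + (1-p)*0.160421] = 0.086621

Answer: Price = V(0,0) = 0.0866


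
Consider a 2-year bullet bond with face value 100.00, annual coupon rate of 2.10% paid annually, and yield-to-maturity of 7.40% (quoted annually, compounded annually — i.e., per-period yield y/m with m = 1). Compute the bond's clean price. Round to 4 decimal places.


Coupon per period c = face * coupon_rate / m = 2.100000
Periods per year m = 1; per-period yield y/m = 0.074000
Number of cashflows N = 2
Cashflows (t years, CF_t, discount factor 1/(1+y/m)^(m*t), PV):
  t = 1.0000: CF_t = 2.100000, DF = 0.931099, PV = 1.955307
  t = 2.0000: CF_t = 102.100000, DF = 0.866945, PV = 88.515062
Price P = sum_t PV_t = 90.470370

Answer: Price = 90.4704


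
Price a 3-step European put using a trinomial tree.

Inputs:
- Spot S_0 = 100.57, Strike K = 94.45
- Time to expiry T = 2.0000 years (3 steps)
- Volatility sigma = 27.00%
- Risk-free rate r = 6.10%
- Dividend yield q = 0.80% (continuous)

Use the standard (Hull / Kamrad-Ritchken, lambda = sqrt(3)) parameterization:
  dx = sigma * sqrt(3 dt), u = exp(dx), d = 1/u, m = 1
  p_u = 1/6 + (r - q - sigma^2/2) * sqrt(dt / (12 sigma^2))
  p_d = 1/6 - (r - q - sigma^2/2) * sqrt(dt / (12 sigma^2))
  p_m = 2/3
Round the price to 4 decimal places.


dt = T/N = 0.666667; dx = sigma*sqrt(3*dt) = 0.381838
u = exp(dx) = 1.464974; d = 1/u = 0.682606
p_u = 0.181114, p_m = 0.666667, p_d = 0.152219
Discount per step: exp(-r*dt) = 0.960149
Stock lattice S(k, j) with j the centered position index:
  k=0: S(0,+0) = 100.5700
  k=1: S(1,-1) = 68.6497; S(1,+0) = 100.5700; S(1,+1) = 147.3325
  k=2: S(2,-2) = 46.8607; S(2,-1) = 68.6497; S(2,+0) = 100.5700; S(2,+1) = 147.3325; S(2,+2) = 215.8383
  k=3: S(3,-3) = 31.9874; S(3,-2) = 46.8607; S(3,-1) = 68.6497; S(3,+0) = 100.5700; S(3,+1) = 147.3325; S(3,+2) = 215.8383; S(3,+3) = 316.1975
Terminal payoffs V(N, j) = max(K - S_T, 0):
  V(3,-3) = 62.462634; V(3,-2) = 47.589332; V(3,-1) = 25.800329; V(3,+0) = 0.000000; V(3,+1) = 0.000000; V(3,+2) = 0.000000; V(3,+3) = 0.000000
Backward induction: V(k, j) = exp(-r*dt) * [p_u * V(k+1, j+1) + p_m * V(k+1, j) + p_d * V(k+1, j-1)]
  V(2,-2) = exp(-r*dt) * [p_u*25.800329 + p_m*47.589332 + p_d*62.462634] = 44.077595
  V(2,-1) = exp(-r*dt) * [p_u*0.000000 + p_m*25.800329 + p_d*47.589332] = 23.470096
  V(2,+0) = exp(-r*dt) * [p_u*0.000000 + p_m*0.000000 + p_d*25.800329] = 3.770794
  V(2,+1) = exp(-r*dt) * [p_u*0.000000 + p_m*0.000000 + p_d*0.000000] = 0.000000
  V(2,+2) = exp(-r*dt) * [p_u*0.000000 + p_m*0.000000 + p_d*0.000000] = 0.000000
  V(1,-1) = exp(-r*dt) * [p_u*3.770794 + p_m*23.470096 + p_d*44.077595] = 22.120993
  V(1,+0) = exp(-r*dt) * [p_u*0.000000 + p_m*3.770794 + p_d*23.470096] = 5.843906
  V(1,+1) = exp(-r*dt) * [p_u*0.000000 + p_m*0.000000 + p_d*3.770794] = 0.551113
  V(0,+0) = exp(-r*dt) * [p_u*0.551113 + p_m*5.843906 + p_d*22.120993] = 7.069566

Answer: Price = V(0,0) = 7.0696


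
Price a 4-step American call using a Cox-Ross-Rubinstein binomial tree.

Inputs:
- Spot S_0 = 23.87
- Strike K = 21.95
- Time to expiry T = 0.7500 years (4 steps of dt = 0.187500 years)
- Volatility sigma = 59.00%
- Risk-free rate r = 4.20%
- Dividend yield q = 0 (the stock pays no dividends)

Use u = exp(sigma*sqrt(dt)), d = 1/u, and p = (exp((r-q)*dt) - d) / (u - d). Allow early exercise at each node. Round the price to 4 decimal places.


Answer: Price = V(0,0) = 5.9712

Derivation:
dt = T/N = 0.187500
u = exp(sigma*sqrt(dt)) = 1.291078; d = 1/u = 0.774547
p = (exp((r-q)*dt) - d) / (u - d) = 0.451782
Discount per step: exp(-r*dt) = 0.992156
Stock lattice S(k, i) with i counting down-moves:
  k=0: S(0,0) = 23.8700
  k=1: S(1,0) = 30.8180; S(1,1) = 18.4884
  k=2: S(2,0) = 39.7885; S(2,1) = 23.8700; S(2,2) = 14.3201
  k=3: S(3,0) = 51.3700; S(3,1) = 30.8180; S(3,2) = 18.4884; S(3,3) = 11.0916
  k=4: S(4,0) = 66.3227; S(4,1) = 39.7885; S(4,2) = 23.8700; S(4,3) = 14.3201; S(4,4) = 8.5910
Terminal payoffs V(N, i) = max(S_T - K, 0):
  V(4,0) = 44.372713; V(4,1) = 17.838480; V(4,2) = 1.920000; V(4,3) = 0.000000; V(4,4) = 0.000000
Backward induction: V(k, i) = exp(-r*dt) * [p * V(k+1, i) + (1-p) * V(k+1, i+1)]; then take max(V_cont, immediate exercise) for American.
  V(3,0) = exp(-r*dt) * [p*44.372713 + (1-p)*17.838480] = 29.592207; exercise = 29.420030; V(3,0) = max -> 29.592207
  V(3,1) = exp(-r*dt) * [p*17.838480 + (1-p)*1.920000] = 9.040208; exercise = 8.868031; V(3,1) = max -> 9.040208
  V(3,2) = exp(-r*dt) * [p*1.920000 + (1-p)*0.000000] = 0.860617; exercise = 0.000000; V(3,2) = max -> 0.860617
  V(3,3) = exp(-r*dt) * [p*0.000000 + (1-p)*0.000000] = 0.000000; exercise = 0.000000; V(3,3) = max -> 0.000000
  V(2,0) = exp(-r*dt) * [p*29.592207 + (1-p)*9.040208] = 18.181484; exercise = 17.838480; V(2,0) = max -> 18.181484
  V(2,1) = exp(-r*dt) * [p*9.040208 + (1-p)*0.860617] = 4.520270; exercise = 1.920000; V(2,1) = max -> 4.520270
  V(2,2) = exp(-r*dt) * [p*0.860617 + (1-p)*0.000000] = 0.385761; exercise = 0.000000; V(2,2) = max -> 0.385761
  V(1,0) = exp(-r*dt) * [p*18.181484 + (1-p)*4.520270] = 10.608289; exercise = 8.868031; V(1,0) = max -> 10.608289
  V(1,1) = exp(-r*dt) * [p*4.520270 + (1-p)*0.385761] = 2.235980; exercise = 0.000000; V(1,1) = max -> 2.235980
  V(0,0) = exp(-r*dt) * [p*10.608289 + (1-p)*2.235980] = 5.971228; exercise = 1.920000; V(0,0) = max -> 5.971228


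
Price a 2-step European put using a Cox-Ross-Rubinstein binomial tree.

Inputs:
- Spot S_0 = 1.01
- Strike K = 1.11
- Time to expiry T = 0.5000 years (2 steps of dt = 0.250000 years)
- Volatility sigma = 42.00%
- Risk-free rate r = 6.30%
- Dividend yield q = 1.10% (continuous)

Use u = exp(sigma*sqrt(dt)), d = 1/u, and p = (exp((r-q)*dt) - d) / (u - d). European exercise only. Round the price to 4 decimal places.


Answer: Price = V(0,0) = 0.1659

Derivation:
dt = T/N = 0.250000
u = exp(sigma*sqrt(dt)) = 1.233678; d = 1/u = 0.810584
p = (exp((r-q)*dt) - d) / (u - d) = 0.478619
Discount per step: exp(-r*dt) = 0.984373
Stock lattice S(k, i) with i counting down-moves:
  k=0: S(0,0) = 1.0100
  k=1: S(1,0) = 1.2460; S(1,1) = 0.8187
  k=2: S(2,0) = 1.5372; S(2,1) = 1.0100; S(2,2) = 0.6636
Terminal payoffs V(N, i) = max(K - S_T, 0):
  V(2,0) = 0.000000; V(2,1) = 0.100000; V(2,2) = 0.446383
Backward induction: V(k, i) = exp(-r*dt) * [p * V(k+1, i) + (1-p) * V(k+1, i+1)].
  V(1,0) = exp(-r*dt) * [p*0.000000 + (1-p)*0.100000] = 0.051323
  V(1,1) = exp(-r*dt) * [p*0.100000 + (1-p)*0.446383] = 0.276213
  V(0,0) = exp(-r*dt) * [p*0.051323 + (1-p)*0.276213] = 0.165942


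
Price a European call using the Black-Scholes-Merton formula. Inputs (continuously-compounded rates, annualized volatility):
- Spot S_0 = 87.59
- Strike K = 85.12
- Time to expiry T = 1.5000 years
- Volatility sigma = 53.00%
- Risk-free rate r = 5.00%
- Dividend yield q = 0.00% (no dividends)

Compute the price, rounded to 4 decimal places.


d1 = (ln(S/K) + (r - q + 0.5*sigma^2) * T) / (sigma * sqrt(T)) = 0.48416678
d2 = d1 - sigma * sqrt(T) = -0.16494801
exp(-rT) = 0.92774349; exp(-qT) = 1.00000000
C = S_0 * exp(-qT) * N(d1) - K * exp(-rT) * N(d2)
N(d1) = 0.68586624; N(d2) = 0.43449245
C = 87.5900 * 1.00000000 * 0.68586624 - 85.1200 * 0.92774349 * 0.43449245 = 25.7634

Answer: Price = 25.7634


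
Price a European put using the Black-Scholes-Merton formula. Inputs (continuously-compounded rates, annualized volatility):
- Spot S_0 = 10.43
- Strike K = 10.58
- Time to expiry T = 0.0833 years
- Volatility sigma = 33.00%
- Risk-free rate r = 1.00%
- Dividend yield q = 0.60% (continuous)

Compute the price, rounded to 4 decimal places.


d1 = (ln(S/K) + (r - q + 0.5*sigma^2) * T) / (sigma * sqrt(T)) = -0.09880200
d2 = d1 - sigma * sqrt(T) = -0.19404574
exp(-rT) = 0.99916735; exp(-qT) = 0.99950032
P = K * exp(-rT) * N(-d2) - S_0 * exp(-qT) * N(-d1)
N(-d1) = 0.53935226; N(-d2) = 0.57692997
P = 10.5800 * 0.99916735 * 0.57692997 - 10.4300 * 0.99950032 * 0.53935226 = 0.4762

Answer: Price = 0.4762


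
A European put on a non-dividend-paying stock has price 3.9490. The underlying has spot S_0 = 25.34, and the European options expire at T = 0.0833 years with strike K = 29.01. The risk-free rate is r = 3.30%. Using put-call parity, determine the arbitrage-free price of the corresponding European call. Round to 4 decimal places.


Answer: Call price = 0.3586

Derivation:
Put-call parity: C - P = S_0 * exp(-qT) - K * exp(-rT).
S_0 * exp(-qT) = 25.3400 * 1.00000000 = 25.34000000
K * exp(-rT) = 29.0100 * 0.99725487 = 28.93036392
C = P + S*exp(-qT) - K*exp(-rT)
C = 3.9490 + 25.34000000 - 28.93036392 = 0.3586


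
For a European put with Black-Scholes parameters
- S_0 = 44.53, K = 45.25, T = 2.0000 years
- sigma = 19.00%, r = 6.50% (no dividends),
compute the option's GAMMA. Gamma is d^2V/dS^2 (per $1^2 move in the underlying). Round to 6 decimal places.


Answer: Gamma = 0.028527

Derivation:
d1 = 0.5584671643; d2 = 0.2897665874
phi(d1) = 0.3413382629; exp(-qT) = 1.0000000000; exp(-rT) = 0.8780954309
Gamma = exp(-qT) * phi(d1) / (S * sigma * sqrt(T)) = 1.0000000000 * 0.3413382629 / (44.5300 * 0.1900 * 1.4142135624) = 0.028527


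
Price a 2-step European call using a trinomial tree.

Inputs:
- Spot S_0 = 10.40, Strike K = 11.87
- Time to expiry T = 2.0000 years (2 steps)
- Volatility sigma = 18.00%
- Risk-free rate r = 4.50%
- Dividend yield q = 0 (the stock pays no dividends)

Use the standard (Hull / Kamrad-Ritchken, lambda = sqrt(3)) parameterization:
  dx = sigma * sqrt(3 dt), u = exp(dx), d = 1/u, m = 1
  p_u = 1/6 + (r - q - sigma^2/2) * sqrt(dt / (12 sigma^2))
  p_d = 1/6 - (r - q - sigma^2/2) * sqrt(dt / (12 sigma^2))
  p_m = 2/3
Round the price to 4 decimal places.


dt = T/N = 1.000000; dx = sigma*sqrt(3*dt) = 0.311769
u = exp(dx) = 1.365839; d = 1/u = 0.732151
p_u = 0.212855, p_m = 0.666667, p_d = 0.120479
Discount per step: exp(-r*dt) = 0.955997
Stock lattice S(k, j) with j the centered position index:
  k=0: S(0,+0) = 10.4000
  k=1: S(1,-1) = 7.6144; S(1,+0) = 10.4000; S(1,+1) = 14.2047
  k=2: S(2,-2) = 5.5749; S(2,-1) = 7.6144; S(2,+0) = 10.4000; S(2,+1) = 14.2047; S(2,+2) = 19.4014
Terminal payoffs V(N, j) = max(S_T - K, 0):
  V(2,-2) = 0.000000; V(2,-1) = 0.000000; V(2,+0) = 0.000000; V(2,+1) = 2.334729; V(2,+2) = 7.531378
Backward induction: V(k, j) = exp(-r*dt) * [p_u * V(k+1, j+1) + p_m * V(k+1, j) + p_d * V(k+1, j-1)]
  V(1,-1) = exp(-r*dt) * [p_u*0.000000 + p_m*0.000000 + p_d*0.000000] = 0.000000
  V(1,+0) = exp(-r*dt) * [p_u*2.334729 + p_m*0.000000 + p_d*0.000000] = 0.475091
  V(1,+1) = exp(-r*dt) * [p_u*7.531378 + p_m*2.334729 + p_d*0.000000] = 3.020546
  V(0,+0) = exp(-r*dt) * [p_u*3.020546 + p_m*0.475091 + p_d*0.000000] = 0.917437

Answer: Price = V(0,0) = 0.9174


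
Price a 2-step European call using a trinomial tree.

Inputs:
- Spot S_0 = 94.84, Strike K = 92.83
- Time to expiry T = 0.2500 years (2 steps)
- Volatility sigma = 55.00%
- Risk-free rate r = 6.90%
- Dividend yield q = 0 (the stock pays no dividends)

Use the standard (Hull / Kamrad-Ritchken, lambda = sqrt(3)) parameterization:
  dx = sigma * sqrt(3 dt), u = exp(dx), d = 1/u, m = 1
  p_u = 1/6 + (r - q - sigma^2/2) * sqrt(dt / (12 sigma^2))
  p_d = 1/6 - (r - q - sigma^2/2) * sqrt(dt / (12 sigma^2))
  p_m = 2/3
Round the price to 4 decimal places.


dt = T/N = 0.125000; dx = sigma*sqrt(3*dt) = 0.336805
u = exp(dx) = 1.400466; d = 1/u = 0.714048
p_u = 0.151404, p_m = 0.666667, p_d = 0.181930
Discount per step: exp(-r*dt) = 0.991412
Stock lattice S(k, j) with j the centered position index:
  k=0: S(0,+0) = 94.8400
  k=1: S(1,-1) = 67.7203; S(1,+0) = 94.8400; S(1,+1) = 132.8202
  k=2: S(2,-2) = 48.3556; S(2,-1) = 67.7203; S(2,+0) = 94.8400; S(2,+1) = 132.8202; S(2,+2) = 186.0101
Terminal payoffs V(N, j) = max(S_T - K, 0):
  V(2,-2) = 0.000000; V(2,-1) = 0.000000; V(2,+0) = 2.010000; V(2,+1) = 39.990169; V(2,+2) = 93.180094
Backward induction: V(k, j) = exp(-r*dt) * [p_u * V(k+1, j+1) + p_m * V(k+1, j) + p_d * V(k+1, j-1)]
  V(1,-1) = exp(-r*dt) * [p_u*2.010000 + p_m*0.000000 + p_d*0.000000] = 0.301708
  V(1,+0) = exp(-r*dt) * [p_u*39.990169 + p_m*2.010000 + p_d*0.000000] = 7.331157
  V(1,+1) = exp(-r*dt) * [p_u*93.180094 + p_m*39.990169 + p_d*2.010000] = 40.780355
  V(0,+0) = exp(-r*dt) * [p_u*40.780355 + p_m*7.331157 + p_d*0.301708] = 11.021157

Answer: Price = V(0,0) = 11.0212


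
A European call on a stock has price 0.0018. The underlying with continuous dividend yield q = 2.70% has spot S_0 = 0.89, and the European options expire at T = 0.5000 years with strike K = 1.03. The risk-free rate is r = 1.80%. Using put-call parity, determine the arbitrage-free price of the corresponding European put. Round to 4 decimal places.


Answer: Put price = 0.1445

Derivation:
Put-call parity: C - P = S_0 * exp(-qT) - K * exp(-rT).
S_0 * exp(-qT) = 0.8900 * 0.98659072 = 0.87806574
K * exp(-rT) = 1.0300 * 0.99104038 = 1.02077159
P = C - S*exp(-qT) + K*exp(-rT)
P = 0.0018 - 0.87806574 + 1.02077159 = 0.1445


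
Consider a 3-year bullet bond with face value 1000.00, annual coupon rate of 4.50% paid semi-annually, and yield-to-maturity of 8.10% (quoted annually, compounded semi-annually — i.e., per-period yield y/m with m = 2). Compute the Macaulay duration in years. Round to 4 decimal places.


Coupon per period c = face * coupon_rate / m = 22.500000
Periods per year m = 2; per-period yield y/m = 0.040500
Number of cashflows N = 6
Cashflows (t years, CF_t, discount factor 1/(1+y/m)^(m*t), PV):
  t = 0.5000: CF_t = 22.500000, DF = 0.961076, PV = 21.624219
  t = 1.0000: CF_t = 22.500000, DF = 0.923668, PV = 20.782527
  t = 1.5000: CF_t = 22.500000, DF = 0.887715, PV = 19.973596
  t = 2.0000: CF_t = 22.500000, DF = 0.853162, PV = 19.196152
  t = 2.5000: CF_t = 22.500000, DF = 0.819954, PV = 18.448969
  t = 3.0000: CF_t = 1022.500000, DF = 0.788039, PV = 805.769472
Price P = sum_t PV_t = 905.794935
Macaulay numerator sum_t t * PV_t:
  t * PV_t at t = 0.5000: 10.812110
  t * PV_t at t = 1.0000: 20.782527
  t * PV_t at t = 1.5000: 29.960394
  t * PV_t at t = 2.0000: 38.392304
  t * PV_t at t = 2.5000: 46.122422
  t * PV_t at t = 3.0000: 2417.308416
Macaulay duration D = (sum_t t * PV_t) / P = 2563.378173 / 905.794935 = 2.829976

Answer: Macaulay duration = 2.8300 years


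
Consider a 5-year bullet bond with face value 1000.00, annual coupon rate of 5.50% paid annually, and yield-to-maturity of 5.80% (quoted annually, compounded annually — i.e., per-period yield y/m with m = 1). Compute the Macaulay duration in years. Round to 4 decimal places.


Answer: Macaulay duration = 4.5015 years

Derivation:
Coupon per period c = face * coupon_rate / m = 55.000000
Periods per year m = 1; per-period yield y/m = 0.058000
Number of cashflows N = 5
Cashflows (t years, CF_t, discount factor 1/(1+y/m)^(m*t), PV):
  t = 1.0000: CF_t = 55.000000, DF = 0.945180, PV = 51.984877
  t = 2.0000: CF_t = 55.000000, DF = 0.893364, PV = 49.135045
  t = 3.0000: CF_t = 55.000000, DF = 0.844390, PV = 46.441441
  t = 4.0000: CF_t = 55.000000, DF = 0.798100, PV = 43.895502
  t = 5.0000: CF_t = 1055.000000, DF = 0.754348, PV = 795.836990
Price P = sum_t PV_t = 987.293855
Macaulay numerator sum_t t * PV_t:
  t * PV_t at t = 1.0000: 51.984877
  t * PV_t at t = 2.0000: 98.270089
  t * PV_t at t = 3.0000: 139.324323
  t * PV_t at t = 4.0000: 175.582007
  t * PV_t at t = 5.0000: 3979.184951
Macaulay duration D = (sum_t t * PV_t) / P = 4444.346248 / 987.293855 = 4.501544


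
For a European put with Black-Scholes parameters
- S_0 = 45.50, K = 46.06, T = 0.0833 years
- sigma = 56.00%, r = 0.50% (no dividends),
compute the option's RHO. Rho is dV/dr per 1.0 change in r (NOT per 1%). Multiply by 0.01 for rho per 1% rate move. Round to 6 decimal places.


d1 = 0.0077052799; d2 = -0.1539204607
phi(d1) = 0.3989304377; exp(-qT) = 1.0000000000; exp(-rT) = 0.9995835867
N(-d2) = 0.5611637745
Rho = -K*T*exp(-rT)*N(-d2) = -46.0600 * 0.0833 * 0.9995835867 * 0.5611637745 = -2.152175

Answer: Rho = -2.152175


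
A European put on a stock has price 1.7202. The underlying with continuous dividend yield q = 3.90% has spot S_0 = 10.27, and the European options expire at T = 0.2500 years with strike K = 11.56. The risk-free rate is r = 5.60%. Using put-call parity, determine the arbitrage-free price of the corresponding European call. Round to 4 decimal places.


Put-call parity: C - P = S_0 * exp(-qT) - K * exp(-rT).
S_0 * exp(-qT) = 10.2700 * 0.99029738 = 10.17035406
K * exp(-rT) = 11.5600 * 0.98609754 = 11.39928761
C = P + S*exp(-qT) - K*exp(-rT)
C = 1.7202 + 10.17035406 - 11.39928761 = 0.4913

Answer: Call price = 0.4913


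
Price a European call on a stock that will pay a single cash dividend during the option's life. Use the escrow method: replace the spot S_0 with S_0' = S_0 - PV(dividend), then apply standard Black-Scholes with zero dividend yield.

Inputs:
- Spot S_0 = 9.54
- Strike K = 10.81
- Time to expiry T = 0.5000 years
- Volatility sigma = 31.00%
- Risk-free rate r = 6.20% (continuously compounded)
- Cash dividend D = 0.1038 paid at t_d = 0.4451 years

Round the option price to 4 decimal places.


PV(D) = D * exp(-r * t_d) = 0.1038 * 0.97278110 = 0.10097468
S_0' = S_0 - PV(D) = 9.5400 - 0.10097468 = 9.43902532
d1 = (ln(S_0'/K) + (r + sigma^2/2)*T) / (sigma*sqrt(T)) = -0.36766773
d2 = d1 - sigma*sqrt(T) = -0.58687083
exp(-rT) = 0.96947557
N(d1) = 0.35656050; N(d2) = 0.27864523
C = S_0' * N(d1) - K * exp(-rT) * N(d2) = 9.43902532 * 0.35656050 - 10.8100 * 0.96947557 * 0.27864523 = 0.4454

Answer: Price = 0.4454


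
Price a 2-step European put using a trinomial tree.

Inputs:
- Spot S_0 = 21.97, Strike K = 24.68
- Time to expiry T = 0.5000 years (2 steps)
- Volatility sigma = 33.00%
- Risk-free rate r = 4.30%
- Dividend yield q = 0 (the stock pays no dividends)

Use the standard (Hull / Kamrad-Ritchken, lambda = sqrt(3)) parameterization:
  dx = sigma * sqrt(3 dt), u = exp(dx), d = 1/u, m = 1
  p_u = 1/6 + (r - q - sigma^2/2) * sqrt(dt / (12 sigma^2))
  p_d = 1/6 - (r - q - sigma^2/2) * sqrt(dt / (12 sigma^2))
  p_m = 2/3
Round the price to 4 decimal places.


Answer: Price = V(0,0) = 3.5107

Derivation:
dt = T/N = 0.250000; dx = sigma*sqrt(3*dt) = 0.285788
u = exp(dx) = 1.330811; d = 1/u = 0.751422
p_u = 0.161659, p_m = 0.666667, p_d = 0.171675
Discount per step: exp(-r*dt) = 0.989308
Stock lattice S(k, j) with j the centered position index:
  k=0: S(0,+0) = 21.9700
  k=1: S(1,-1) = 16.5087; S(1,+0) = 21.9700; S(1,+1) = 29.2379
  k=2: S(2,-2) = 12.4050; S(2,-1) = 16.5087; S(2,+0) = 21.9700; S(2,+1) = 29.2379; S(2,+2) = 38.9101
Terminal payoffs V(N, j) = max(K - S_T, 0):
  V(2,-2) = 12.274981; V(2,-1) = 8.171267; V(2,+0) = 2.710000; V(2,+1) = 0.000000; V(2,+2) = 0.000000
Backward induction: V(k, j) = exp(-r*dt) * [p_u * V(k+1, j+1) + p_m * V(k+1, j) + p_d * V(k+1, j-1)]
  V(1,-1) = exp(-r*dt) * [p_u*2.710000 + p_m*8.171267 + p_d*12.274981] = 7.907447
  V(1,+0) = exp(-r*dt) * [p_u*0.000000 + p_m*2.710000 + p_d*8.171267] = 3.175150
  V(1,+1) = exp(-r*dt) * [p_u*0.000000 + p_m*0.000000 + p_d*2.710000] = 0.460264
  V(0,+0) = exp(-r*dt) * [p_u*0.460264 + p_m*3.175150 + p_d*7.907447] = 3.510737


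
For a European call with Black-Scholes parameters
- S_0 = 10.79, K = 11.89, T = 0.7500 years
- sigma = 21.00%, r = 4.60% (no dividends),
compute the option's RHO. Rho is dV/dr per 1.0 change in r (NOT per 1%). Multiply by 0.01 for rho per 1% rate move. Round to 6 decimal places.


Answer: Rho = 2.858257

Derivation:
d1 = -0.2531567189; d2 = -0.4350220537
phi(d1) = 0.3863611615; exp(-qT) = 1.0000000000; exp(-rT) = 0.9660883397
N(d2) = 0.3317732099
Rho = K*T*exp(-rT)*N(d2) = 11.8900 * 0.7500 * 0.9660883397 * 0.3317732099 = 2.858257


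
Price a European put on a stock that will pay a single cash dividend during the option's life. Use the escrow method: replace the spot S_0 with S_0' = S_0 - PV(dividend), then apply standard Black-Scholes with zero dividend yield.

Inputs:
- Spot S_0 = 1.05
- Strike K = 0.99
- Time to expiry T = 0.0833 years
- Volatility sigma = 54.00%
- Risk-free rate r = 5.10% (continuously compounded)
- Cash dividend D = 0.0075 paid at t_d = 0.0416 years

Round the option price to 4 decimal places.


PV(D) = D * exp(-r * t_d) = 0.0075 * 0.99788065 = 0.00748410
S_0' = S_0 - PV(D) = 1.0500 - 0.00748410 = 1.04251590
d1 = (ln(S_0'/K) + (r + sigma^2/2)*T) / (sigma*sqrt(T)) = 0.43682525
d2 = d1 - sigma*sqrt(T) = 0.28097186
exp(-rT) = 0.99576071
N(-d1) = 0.33111904; N(-d2) = 0.38936599
P = K * exp(-rT) * N(-d2) - S_0' * N(-d1) = 0.9900 * 0.99576071 * 0.38936599 - 1.04251590 * 0.33111904 = 0.0386

Answer: Price = 0.0386


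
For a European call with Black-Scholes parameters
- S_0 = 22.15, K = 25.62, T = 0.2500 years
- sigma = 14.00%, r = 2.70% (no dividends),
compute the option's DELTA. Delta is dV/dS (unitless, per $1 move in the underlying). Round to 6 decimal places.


d1 = -1.9476542854; d2 = -2.0176542854
phi(d1) = 0.0598677605; exp(-qT) = 1.0000000000; exp(-rT) = 0.9932727301
N(d1) = 0.0257281718
Delta = exp(-qT) * N(d1) = 1.0000000000 * 0.0257281718 = 0.025728

Answer: Delta = 0.025728


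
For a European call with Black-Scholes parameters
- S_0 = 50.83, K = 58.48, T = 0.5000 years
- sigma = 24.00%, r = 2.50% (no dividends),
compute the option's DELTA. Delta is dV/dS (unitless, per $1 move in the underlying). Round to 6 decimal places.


d1 = -0.6676153623; d2 = -0.8373209898
phi(d1) = 0.3192458864; exp(-qT) = 1.0000000000; exp(-rT) = 0.9875778005
N(d1) = 0.2521895745
Delta = exp(-qT) * N(d1) = 1.0000000000 * 0.2521895745 = 0.252190

Answer: Delta = 0.252190


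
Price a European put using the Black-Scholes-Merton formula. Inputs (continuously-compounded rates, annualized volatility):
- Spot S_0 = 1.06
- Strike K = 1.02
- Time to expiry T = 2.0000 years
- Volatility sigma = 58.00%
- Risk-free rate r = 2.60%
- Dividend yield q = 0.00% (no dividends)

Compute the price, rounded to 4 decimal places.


d1 = (ln(S/K) + (r - q + 0.5*sigma^2) * T) / (sigma * sqrt(T)) = 0.52041387
d2 = d1 - sigma * sqrt(T) = -0.29983000
exp(-rT) = 0.94932887; exp(-qT) = 1.00000000
P = K * exp(-rT) * N(-d2) - S_0 * exp(-qT) * N(-d1)
N(-d1) = 0.30138757; N(-d2) = 0.61784658
P = 1.0200 * 0.94932887 * 0.61784658 - 1.0600 * 1.00000000 * 0.30138757 = 0.2788

Answer: Price = 0.2788


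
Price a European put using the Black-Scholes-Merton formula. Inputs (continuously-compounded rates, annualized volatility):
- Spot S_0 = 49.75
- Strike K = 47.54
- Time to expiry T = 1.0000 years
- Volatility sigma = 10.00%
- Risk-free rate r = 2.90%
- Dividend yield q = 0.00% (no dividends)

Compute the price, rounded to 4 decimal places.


d1 = (ln(S/K) + (r - q + 0.5*sigma^2) * T) / (sigma * sqrt(T)) = 0.79439002
d2 = d1 - sigma * sqrt(T) = 0.69439002
exp(-rT) = 0.97141646; exp(-qT) = 1.00000000
P = K * exp(-rT) * N(-d2) - S_0 * exp(-qT) * N(-d1)
N(-d1) = 0.21348421; N(-d2) = 0.24371883
P = 47.5400 * 0.97141646 * 0.24371883 - 49.7500 * 1.00000000 * 0.21348421 = 0.6344

Answer: Price = 0.6344


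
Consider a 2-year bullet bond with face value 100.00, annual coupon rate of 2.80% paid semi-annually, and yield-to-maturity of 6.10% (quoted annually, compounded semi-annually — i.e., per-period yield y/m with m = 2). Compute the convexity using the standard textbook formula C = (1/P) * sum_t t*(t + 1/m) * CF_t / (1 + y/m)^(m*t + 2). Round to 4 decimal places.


Coupon per period c = face * coupon_rate / m = 1.400000
Periods per year m = 2; per-period yield y/m = 0.030500
Number of cashflows N = 4
Cashflows (t years, CF_t, discount factor 1/(1+y/m)^(m*t), PV):
  t = 0.5000: CF_t = 1.400000, DF = 0.970403, PV = 1.358564
  t = 1.0000: CF_t = 1.400000, DF = 0.941681, PV = 1.318354
  t = 1.5000: CF_t = 1.400000, DF = 0.913810, PV = 1.279334
  t = 2.0000: CF_t = 101.400000, DF = 0.886764, PV = 89.917862
Price P = sum_t PV_t = 93.874114
Convexity numerator sum_t t*(t + 1/m) * CF_t / (1+y/m)^(m*t + 2):
  t = 0.5000: term = 0.639667
  t = 1.0000: term = 1.862204
  t = 1.5000: term = 3.614176
  t = 2.0000: term = 423.369904
Convexity = (1/P) * sum = 429.485952 / 93.874114 = 4.575127

Answer: Convexity = 4.5751


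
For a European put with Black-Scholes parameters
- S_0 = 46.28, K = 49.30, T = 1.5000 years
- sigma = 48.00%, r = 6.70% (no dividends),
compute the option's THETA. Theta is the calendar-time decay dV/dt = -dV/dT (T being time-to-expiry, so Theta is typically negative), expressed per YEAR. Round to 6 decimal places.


Answer: Theta = -1.628261

Derivation:
d1 = 0.3573632391; d2 = -0.2305142992
phi(d1) = 0.3742644015; exp(-qT) = 1.0000000000; exp(-rT) = 0.9043851124
Theta = -S*exp(-qT)*phi(d1)*sigma/(2*sqrt(T)) + r*K*exp(-rT)*N(-d2) - q*S*exp(-qT)*N(-d1)
N(-d1) = 0.3604099466; N(-d2) = 0.5911539232; sqrt(T) = 1.2247448714
Term 1 = -46.2800 * 1.0000000000 * 0.3742644015 * 0.4800 / (2 * 1.2247448714) = -3.3942004228
Term 2 = 0.0670 * 49.3000 * 0.9043851124 * 0.5911539232 = 1.7659390195
Term 3 = 0 (no dividend yield, q = 0)
Theta = -3.3942004228 + (1.7659390195) + (0.0000000000) = -1.628261


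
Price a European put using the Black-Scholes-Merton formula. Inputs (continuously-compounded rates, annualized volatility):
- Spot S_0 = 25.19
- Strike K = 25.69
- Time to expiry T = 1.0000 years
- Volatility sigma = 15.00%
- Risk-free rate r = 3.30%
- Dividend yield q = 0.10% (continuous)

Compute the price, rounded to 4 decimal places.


d1 = (ln(S/K) + (r - q + 0.5*sigma^2) * T) / (sigma * sqrt(T)) = 0.15730186
d2 = d1 - sigma * sqrt(T) = 0.00730186
exp(-rT) = 0.96753856; exp(-qT) = 0.99900050
P = K * exp(-rT) * N(-d2) - S_0 * exp(-qT) * N(-d1)
N(-d1) = 0.43750348; N(-d2) = 0.49708700
P = 25.6900 * 0.96753856 * 0.49708700 - 25.1900 * 0.99900050 * 0.43750348 = 1.3459

Answer: Price = 1.3459


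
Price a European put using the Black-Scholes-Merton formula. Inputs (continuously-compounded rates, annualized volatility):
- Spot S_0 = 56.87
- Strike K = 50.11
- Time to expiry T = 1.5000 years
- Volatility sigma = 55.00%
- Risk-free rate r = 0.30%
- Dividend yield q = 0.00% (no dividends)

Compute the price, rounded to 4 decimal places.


Answer: Price = 10.8403

Derivation:
d1 = (ln(S/K) + (r - q + 0.5*sigma^2) * T) / (sigma * sqrt(T)) = 0.53134981
d2 = d1 - sigma * sqrt(T) = -0.14225987
exp(-rT) = 0.99551011; exp(-qT) = 1.00000000
P = K * exp(-rT) * N(-d2) - S_0 * exp(-qT) * N(-d1)
N(-d1) = 0.29758820; N(-d2) = 0.55656263
P = 50.1100 * 0.99551011 * 0.55656263 - 56.8700 * 1.00000000 * 0.29758820 = 10.8403


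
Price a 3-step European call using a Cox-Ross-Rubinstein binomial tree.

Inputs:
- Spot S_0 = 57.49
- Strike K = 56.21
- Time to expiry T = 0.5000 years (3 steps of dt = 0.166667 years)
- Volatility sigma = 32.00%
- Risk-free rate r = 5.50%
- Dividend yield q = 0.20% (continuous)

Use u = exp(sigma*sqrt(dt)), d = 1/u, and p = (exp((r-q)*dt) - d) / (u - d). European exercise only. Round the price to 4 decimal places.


dt = T/N = 0.166667
u = exp(sigma*sqrt(dt)) = 1.139557; d = 1/u = 0.877534
p = (exp((r-q)*dt) - d) / (u - d) = 0.501248
Discount per step: exp(-r*dt) = 0.990875
Stock lattice S(k, i) with i counting down-moves:
  k=0: S(0,0) = 57.4900
  k=1: S(1,0) = 65.5131; S(1,1) = 50.4494
  k=2: S(2,0) = 74.6559; S(2,1) = 57.4900; S(2,2) = 44.2711
  k=3: S(3,0) = 85.0747; S(3,1) = 65.5131; S(3,2) = 50.4494; S(3,3) = 38.8494
Terminal payoffs V(N, i) = max(S_T - K, 0):
  V(3,0) = 28.864673; V(3,1) = 9.303123; V(3,2) = 0.000000; V(3,3) = 0.000000
Backward induction: V(k, i) = exp(-r*dt) * [p * V(k+1, i) + (1-p) * V(k+1, i+1)].
  V(2,0) = exp(-r*dt) * [p*28.864673 + (1-p)*9.303123] = 18.933950
  V(2,1) = exp(-r*dt) * [p*9.303123 + (1-p)*0.000000] = 4.620621
  V(2,2) = exp(-r*dt) * [p*0.000000 + (1-p)*0.000000] = 0.000000
  V(1,0) = exp(-r*dt) * [p*18.933950 + (1-p)*4.620621] = 11.687519
  V(1,1) = exp(-r*dt) * [p*4.620621 + (1-p)*0.000000] = 2.294943
  V(0,0) = exp(-r*dt) * [p*11.687519 + (1-p)*2.294943] = 6.939052

Answer: Price = V(0,0) = 6.9391


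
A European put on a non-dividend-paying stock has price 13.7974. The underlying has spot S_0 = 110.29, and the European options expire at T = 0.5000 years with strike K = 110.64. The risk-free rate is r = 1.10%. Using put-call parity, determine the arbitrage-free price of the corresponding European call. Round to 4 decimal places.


Put-call parity: C - P = S_0 * exp(-qT) - K * exp(-rT).
S_0 * exp(-qT) = 110.2900 * 1.00000000 = 110.29000000
K * exp(-rT) = 110.6400 * 0.99451510 = 110.03315037
C = P + S*exp(-qT) - K*exp(-rT)
C = 13.7974 + 110.29000000 - 110.03315037 = 14.0542

Answer: Call price = 14.0542


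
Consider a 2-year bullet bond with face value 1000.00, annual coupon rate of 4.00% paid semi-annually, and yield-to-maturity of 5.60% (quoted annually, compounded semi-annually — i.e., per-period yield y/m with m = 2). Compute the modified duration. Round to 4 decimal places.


Answer: Modified duration = 1.8881

Derivation:
Coupon per period c = face * coupon_rate / m = 20.000000
Periods per year m = 2; per-period yield y/m = 0.028000
Number of cashflows N = 4
Cashflows (t years, CF_t, discount factor 1/(1+y/m)^(m*t), PV):
  t = 0.5000: CF_t = 20.000000, DF = 0.972763, PV = 19.455253
  t = 1.0000: CF_t = 20.000000, DF = 0.946267, PV = 18.925343
  t = 1.5000: CF_t = 20.000000, DF = 0.920493, PV = 18.409867
  t = 2.0000: CF_t = 1020.000000, DF = 0.895422, PV = 913.329979
Price P = sum_t PV_t = 970.120442
First compute Macaulay numerator sum_t t * PV_t:
  t * PV_t at t = 0.5000: 9.727626
  t * PV_t at t = 1.0000: 18.925343
  t * PV_t at t = 1.5000: 27.614801
  t * PV_t at t = 2.0000: 1826.659958
Macaulay duration D = 1882.927728 / 970.120442 = 1.940922
Modified duration = D / (1 + y/m) = 1.940922 / (1 + 0.028000) = 1.888056


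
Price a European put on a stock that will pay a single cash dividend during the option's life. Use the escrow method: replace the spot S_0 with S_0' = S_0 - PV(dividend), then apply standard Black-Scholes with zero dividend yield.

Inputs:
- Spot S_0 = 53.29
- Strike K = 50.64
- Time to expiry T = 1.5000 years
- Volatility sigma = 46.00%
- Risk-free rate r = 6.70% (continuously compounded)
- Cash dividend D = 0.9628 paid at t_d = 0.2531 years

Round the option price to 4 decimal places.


Answer: Price = 7.9082

Derivation:
PV(D) = D * exp(-r * t_d) = 0.9628 * 0.98318527 = 0.94661078
S_0' = S_0 - PV(D) = 53.2900 - 0.94661078 = 52.34338922
d1 = (ln(S_0'/K) + (r + sigma^2/2)*T) / (sigma*sqrt(T)) = 0.51880170
d2 = d1 - sigma*sqrt(T) = -0.04458094
exp(-rT) = 0.90438511
N(-d1) = 0.30194952; N(-d2) = 0.51777933
P = K * exp(-rT) * N(-d2) - S_0' * N(-d1) = 50.6400 * 0.90438511 * 0.51777933 - 52.34338922 * 0.30194952 = 7.9082


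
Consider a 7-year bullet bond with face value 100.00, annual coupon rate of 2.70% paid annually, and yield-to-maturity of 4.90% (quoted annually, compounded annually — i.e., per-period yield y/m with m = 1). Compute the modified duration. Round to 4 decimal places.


Coupon per period c = face * coupon_rate / m = 2.700000
Periods per year m = 1; per-period yield y/m = 0.049000
Number of cashflows N = 7
Cashflows (t years, CF_t, discount factor 1/(1+y/m)^(m*t), PV):
  t = 1.0000: CF_t = 2.700000, DF = 0.953289, PV = 2.573880
  t = 2.0000: CF_t = 2.700000, DF = 0.908760, PV = 2.453651
  t = 3.0000: CF_t = 2.700000, DF = 0.866310, PV = 2.339038
  t = 4.0000: CF_t = 2.700000, DF = 0.825844, PV = 2.229779
  t = 5.0000: CF_t = 2.700000, DF = 0.787268, PV = 2.125623
  t = 6.0000: CF_t = 2.700000, DF = 0.750494, PV = 2.026333
  t = 7.0000: CF_t = 102.700000, DF = 0.715437, PV = 73.475411
Price P = sum_t PV_t = 87.223716
First compute Macaulay numerator sum_t t * PV_t:
  t * PV_t at t = 1.0000: 2.573880
  t * PV_t at t = 2.0000: 4.907302
  t * PV_t at t = 3.0000: 7.017114
  t * PV_t at t = 4.0000: 8.919116
  t * PV_t at t = 5.0000: 10.628117
  t * PV_t at t = 6.0000: 12.157998
  t * PV_t at t = 7.0000: 514.327880
Macaulay duration D = 560.531407 / 87.223716 = 6.426365
Modified duration = D / (1 + y/m) = 6.426365 / (1 + 0.049000) = 6.126182

Answer: Modified duration = 6.1262


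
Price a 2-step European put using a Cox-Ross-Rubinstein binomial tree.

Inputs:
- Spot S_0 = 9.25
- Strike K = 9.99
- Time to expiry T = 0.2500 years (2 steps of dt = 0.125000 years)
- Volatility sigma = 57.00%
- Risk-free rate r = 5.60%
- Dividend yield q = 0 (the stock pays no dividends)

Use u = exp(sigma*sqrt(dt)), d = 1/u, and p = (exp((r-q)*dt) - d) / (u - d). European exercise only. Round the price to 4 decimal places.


dt = T/N = 0.125000
u = exp(sigma*sqrt(dt)) = 1.223267; d = 1/u = 0.817483
p = (exp((r-q)*dt) - d) / (u - d) = 0.467100
Discount per step: exp(-r*dt) = 0.993024
Stock lattice S(k, i) with i counting down-moves:
  k=0: S(0,0) = 9.2500
  k=1: S(1,0) = 11.3152; S(1,1) = 7.5617
  k=2: S(2,0) = 13.8415; S(2,1) = 9.2500; S(2,2) = 6.1816
Terminal payoffs V(N, i) = max(K - S_T, 0):
  V(2,0) = 0.000000; V(2,1) = 0.740000; V(2,2) = 3.808428
Backward induction: V(k, i) = exp(-r*dt) * [p * V(k+1, i) + (1-p) * V(k+1, i+1)].
  V(1,0) = exp(-r*dt) * [p*0.000000 + (1-p)*0.740000] = 0.391596
  V(1,1) = exp(-r*dt) * [p*0.740000 + (1-p)*3.808428] = 2.358598
  V(0,0) = exp(-r*dt) * [p*0.391596 + (1-p)*2.358598] = 1.429769

Answer: Price = V(0,0) = 1.4298


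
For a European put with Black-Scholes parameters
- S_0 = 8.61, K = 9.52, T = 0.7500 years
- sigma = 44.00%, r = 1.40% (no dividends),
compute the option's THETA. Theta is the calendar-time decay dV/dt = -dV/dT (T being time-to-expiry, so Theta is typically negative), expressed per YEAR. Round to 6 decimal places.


d1 = -0.0455858199; d2 = -0.4266369976
phi(d1) = 0.3985279813; exp(-qT) = 1.0000000000; exp(-rT) = 0.9895549326
Theta = -S*exp(-qT)*phi(d1)*sigma/(2*sqrt(T)) + r*K*exp(-rT)*N(-d2) - q*S*exp(-qT)*N(-d1)
N(-d1) = 0.5181798143; N(-d2) = 0.6651781272; sqrt(T) = 0.8660254038
Term 1 = -8.6100 * 1.0000000000 * 0.3985279813 * 0.4400 / (2 * 0.8660254038) = -0.8716738549
Term 2 = 0.0140 * 9.5200 * 0.9895549326 * 0.6651781272 = 0.0877289340
Term 3 = 0 (no dividend yield, q = 0)
Theta = -0.8716738549 + (0.0877289340) + (0.0000000000) = -0.783945

Answer: Theta = -0.783945


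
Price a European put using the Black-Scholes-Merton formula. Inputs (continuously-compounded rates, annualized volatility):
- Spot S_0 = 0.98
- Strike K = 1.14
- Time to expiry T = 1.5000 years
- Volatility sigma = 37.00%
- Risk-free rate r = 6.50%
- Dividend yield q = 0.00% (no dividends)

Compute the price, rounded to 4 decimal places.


d1 = (ln(S/K) + (r - q + 0.5*sigma^2) * T) / (sigma * sqrt(T)) = 0.10800712
d2 = d1 - sigma * sqrt(T) = -0.34514849
exp(-rT) = 0.90710234; exp(-qT) = 1.00000000
P = K * exp(-rT) * N(-d2) - S_0 * exp(-qT) * N(-d1)
N(-d1) = 0.45699502; N(-d2) = 0.63500863
P = 1.1400 * 0.90710234 * 0.63500863 - 0.9800 * 1.00000000 * 0.45699502 = 0.2088

Answer: Price = 0.2088


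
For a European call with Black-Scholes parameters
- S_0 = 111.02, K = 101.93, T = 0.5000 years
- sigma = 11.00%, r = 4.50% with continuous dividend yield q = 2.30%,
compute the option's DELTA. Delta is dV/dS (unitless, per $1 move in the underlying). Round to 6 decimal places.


d1 = 1.2785655669; d2 = 1.2007838210
phi(d1) = 0.1761704146; exp(-qT) = 0.9885658722; exp(-rT) = 0.9777512372
N(d1) = 0.8994749591
Delta = exp(-qT) * N(d1) = 0.9885658722 * 0.8994749591 = 0.889190

Answer: Delta = 0.889190


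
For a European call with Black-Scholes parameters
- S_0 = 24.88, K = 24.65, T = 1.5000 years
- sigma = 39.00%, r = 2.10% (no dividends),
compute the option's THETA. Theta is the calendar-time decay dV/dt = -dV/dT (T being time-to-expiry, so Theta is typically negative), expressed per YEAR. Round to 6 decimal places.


d1 = 0.3242169064; d2 = -0.1534335935
phi(d1) = 0.3785160380; exp(-qT) = 1.0000000000; exp(-rT) = 0.9689909565
Theta = -S*exp(-qT)*phi(d1)*sigma/(2*sqrt(T)) - r*K*exp(-rT)*N(d2) + q*S*exp(-qT)*N(d1)
N(d1) = 0.6271130883; N(d2) = 0.4390281774; sqrt(T) = 1.2247448714
Term 1 = -24.8800 * 1.0000000000 * 0.3785160380 * 0.3900 / (2 * 1.2247448714) = -1.4994211879
Term 2 = -0.0210 * 24.6500 * 0.9689909565 * 0.4390281774 = -0.2202157298
Term 3 = 0 (no dividend yield, q = 0)
Theta = -1.4994211879 + (-0.2202157298) + (0.0000000000) = -1.719637

Answer: Theta = -1.719637


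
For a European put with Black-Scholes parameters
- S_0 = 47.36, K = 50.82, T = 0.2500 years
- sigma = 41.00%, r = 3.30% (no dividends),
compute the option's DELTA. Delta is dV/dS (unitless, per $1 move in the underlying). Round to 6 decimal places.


Answer: Delta = -0.579736

Derivation:
d1 = -0.2012170113; d2 = -0.4062170113
phi(d1) = 0.3909472354; exp(-qT) = 1.0000000000; exp(-rT) = 0.9917839379
N(-d1) = 0.5797355548
Delta = -exp(-qT) * N(-d1) = -1.0000000000 * 0.5797355548 = -0.579736


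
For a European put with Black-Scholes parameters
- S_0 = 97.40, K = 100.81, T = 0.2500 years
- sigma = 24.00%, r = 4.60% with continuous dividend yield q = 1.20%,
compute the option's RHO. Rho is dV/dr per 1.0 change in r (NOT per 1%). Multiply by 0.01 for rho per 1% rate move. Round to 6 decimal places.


Answer: Rho = -15.165310

Derivation:
d1 = -0.1559278868; d2 = -0.2759278868
phi(d1) = 0.3941217977; exp(-qT) = 0.9970044955; exp(-rT) = 0.9885658722
N(-d2) = 0.6086982728
Rho = -K*T*exp(-rT)*N(-d2) = -100.8100 * 0.2500 * 0.9885658722 * 0.6086982728 = -15.165310


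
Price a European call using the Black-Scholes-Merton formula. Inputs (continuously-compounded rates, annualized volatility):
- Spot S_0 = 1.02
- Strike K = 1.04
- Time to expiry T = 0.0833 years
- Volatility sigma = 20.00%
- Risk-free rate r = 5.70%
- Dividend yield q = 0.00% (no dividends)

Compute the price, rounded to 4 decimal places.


Answer: Price = 0.0169

Derivation:
d1 = (ln(S/K) + (r - q + 0.5*sigma^2) * T) / (sigma * sqrt(T)) = -0.22528070
d2 = d1 - sigma * sqrt(T) = -0.28300418
exp(-rT) = 0.99526315; exp(-qT) = 1.00000000
C = S_0 * exp(-qT) * N(d1) - K * exp(-rT) * N(d2)
N(d1) = 0.41088046; N(d2) = 0.38858682
C = 1.0200 * 1.00000000 * 0.41088046 - 1.0400 * 0.99526315 * 0.38858682 = 0.0169


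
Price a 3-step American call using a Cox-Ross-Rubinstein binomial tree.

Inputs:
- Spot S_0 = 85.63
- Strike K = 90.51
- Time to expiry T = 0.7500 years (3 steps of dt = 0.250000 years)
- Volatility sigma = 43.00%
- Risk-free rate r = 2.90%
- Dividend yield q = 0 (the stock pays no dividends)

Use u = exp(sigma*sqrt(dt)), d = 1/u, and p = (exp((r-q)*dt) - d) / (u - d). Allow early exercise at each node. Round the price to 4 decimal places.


dt = T/N = 0.250000
u = exp(sigma*sqrt(dt)) = 1.239862; d = 1/u = 0.806541
p = (exp((r-q)*dt) - d) / (u - d) = 0.463248
Discount per step: exp(-r*dt) = 0.992776
Stock lattice S(k, i) with i counting down-moves:
  k=0: S(0,0) = 85.6300
  k=1: S(1,0) = 106.1694; S(1,1) = 69.0641
  k=2: S(2,0) = 131.6354; S(2,1) = 85.6300; S(2,2) = 55.7031
  k=3: S(3,0) = 163.2097; S(3,1) = 106.1694; S(3,2) = 69.0641; S(3,3) = 44.9269
Terminal payoffs V(N, i) = max(S_T - K, 0):
  V(3,0) = 72.699669; V(3,1) = 15.659374; V(3,2) = 0.000000; V(3,3) = 0.000000
Backward induction: V(k, i) = exp(-r*dt) * [p * V(k+1, i) + (1-p) * V(k+1, i+1)]; then take max(V_cont, immediate exercise) for American.
  V(2,0) = exp(-r*dt) * [p*72.699669 + (1-p)*15.659374] = 41.779186; exercise = 41.125362; V(2,0) = max -> 41.779186
  V(2,1) = exp(-r*dt) * [p*15.659374 + (1-p)*0.000000] = 7.201774; exercise = 0.000000; V(2,1) = max -> 7.201774
  V(2,2) = exp(-r*dt) * [p*0.000000 + (1-p)*0.000000] = 0.000000; exercise = 0.000000; V(2,2) = max -> 0.000000
  V(1,0) = exp(-r*dt) * [p*41.779186 + (1-p)*7.201774] = 23.051962; exercise = 15.659374; V(1,0) = max -> 23.051962
  V(1,1) = exp(-r*dt) * [p*7.201774 + (1-p)*0.000000] = 3.312108; exercise = 0.000000; V(1,1) = max -> 3.312108
  V(0,0) = exp(-r*dt) * [p*23.051962 + (1-p)*3.312108] = 12.366576; exercise = 0.000000; V(0,0) = max -> 12.366576

Answer: Price = V(0,0) = 12.3666
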